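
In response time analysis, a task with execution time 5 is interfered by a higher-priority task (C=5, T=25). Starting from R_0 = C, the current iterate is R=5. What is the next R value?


R_next = C + ceil(R_prev / T_hp) * C_hp
ceil(5 / 25) = ceil(0.2) = 1
Interference = 1 * 5 = 5
R_next = 5 + 5 = 10

10


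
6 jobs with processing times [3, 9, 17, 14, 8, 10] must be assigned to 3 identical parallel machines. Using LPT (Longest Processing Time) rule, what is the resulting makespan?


Sort jobs in decreasing order (LPT): [17, 14, 10, 9, 8, 3]
Assign each job to the least loaded machine:
  Machine 1: jobs [17, 3], load = 20
  Machine 2: jobs [14, 8], load = 22
  Machine 3: jobs [10, 9], load = 19
Makespan = max load = 22

22


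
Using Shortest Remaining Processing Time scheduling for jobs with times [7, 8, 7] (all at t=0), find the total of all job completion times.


Since all jobs arrive at t=0, SRPT equals SPT ordering.
SPT order: [7, 7, 8]
Completion times:
  Job 1: p=7, C=7
  Job 2: p=7, C=14
  Job 3: p=8, C=22
Total completion time = 7 + 14 + 22 = 43

43


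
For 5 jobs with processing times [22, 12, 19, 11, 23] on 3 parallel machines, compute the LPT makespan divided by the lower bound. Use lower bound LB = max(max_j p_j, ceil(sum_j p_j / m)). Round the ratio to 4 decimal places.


LPT order: [23, 22, 19, 12, 11]
Machine loads after assignment: [23, 33, 31]
LPT makespan = 33
Lower bound = max(max_job, ceil(total/3)) = max(23, 29) = 29
Ratio = 33 / 29 = 1.1379

1.1379


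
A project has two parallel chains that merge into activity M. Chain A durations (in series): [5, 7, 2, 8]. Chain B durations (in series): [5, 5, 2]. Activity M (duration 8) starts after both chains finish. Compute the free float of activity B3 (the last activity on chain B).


ES(B3) = sum of predecessors on chain B = 10
EF(B3) = ES + duration = 10 + 2 = 12
Successor of B3 is M. ES(M) = max(sum(A), sum(B)) = max(22, 12) = 22
Free float = ES(successor) - EF(current) = 22 - 12 = 10

10


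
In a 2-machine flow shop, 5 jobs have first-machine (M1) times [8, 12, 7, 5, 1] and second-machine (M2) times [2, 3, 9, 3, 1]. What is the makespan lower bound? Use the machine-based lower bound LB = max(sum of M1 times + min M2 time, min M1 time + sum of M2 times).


LB1 = sum(M1 times) + min(M2 times) = 33 + 1 = 34
LB2 = min(M1 times) + sum(M2 times) = 1 + 18 = 19
Lower bound = max(LB1, LB2) = max(34, 19) = 34

34


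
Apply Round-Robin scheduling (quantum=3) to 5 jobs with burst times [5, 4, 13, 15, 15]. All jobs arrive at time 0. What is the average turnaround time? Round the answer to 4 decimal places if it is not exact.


Time quantum = 3
Execution trace:
  J1 runs 3 units, time = 3
  J2 runs 3 units, time = 6
  J3 runs 3 units, time = 9
  J4 runs 3 units, time = 12
  J5 runs 3 units, time = 15
  J1 runs 2 units, time = 17
  J2 runs 1 units, time = 18
  J3 runs 3 units, time = 21
  J4 runs 3 units, time = 24
  J5 runs 3 units, time = 27
  J3 runs 3 units, time = 30
  J4 runs 3 units, time = 33
  J5 runs 3 units, time = 36
  J3 runs 3 units, time = 39
  J4 runs 3 units, time = 42
  J5 runs 3 units, time = 45
  J3 runs 1 units, time = 46
  J4 runs 3 units, time = 49
  J5 runs 3 units, time = 52
Finish times: [17, 18, 46, 49, 52]
Average turnaround = 182/5 = 36.4

36.4


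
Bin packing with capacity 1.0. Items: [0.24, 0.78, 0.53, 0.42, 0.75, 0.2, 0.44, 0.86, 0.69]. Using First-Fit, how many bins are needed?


Place items sequentially using First-Fit:
  Item 0.24 -> new Bin 1
  Item 0.78 -> new Bin 2
  Item 0.53 -> Bin 1 (now 0.77)
  Item 0.42 -> new Bin 3
  Item 0.75 -> new Bin 4
  Item 0.2 -> Bin 1 (now 0.97)
  Item 0.44 -> Bin 3 (now 0.86)
  Item 0.86 -> new Bin 5
  Item 0.69 -> new Bin 6
Total bins used = 6

6


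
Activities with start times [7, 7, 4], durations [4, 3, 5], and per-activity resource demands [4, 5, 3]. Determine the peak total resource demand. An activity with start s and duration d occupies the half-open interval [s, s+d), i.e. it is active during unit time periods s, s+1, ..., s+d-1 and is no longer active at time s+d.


Each activity i is active on [start_i, start_i + duration_i).
Compute total resource usage per time slot:
  t=0: active resources = [], total = 0
  t=1: active resources = [], total = 0
  t=2: active resources = [], total = 0
  t=3: active resources = [], total = 0
  t=4: active resources = [3], total = 3
  t=5: active resources = [3], total = 3
  t=6: active resources = [3], total = 3
  t=7: active resources = [4, 5, 3], total = 12
  t=8: active resources = [4, 5, 3], total = 12
  t=9: active resources = [4, 5], total = 9
  t=10: active resources = [4], total = 4
Peak resource demand = 12

12


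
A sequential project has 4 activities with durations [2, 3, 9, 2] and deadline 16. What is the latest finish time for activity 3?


LF(activity 3) = deadline - sum of successor durations
Successors: activities 4 through 4 with durations [2]
Sum of successor durations = 2
LF = 16 - 2 = 14

14


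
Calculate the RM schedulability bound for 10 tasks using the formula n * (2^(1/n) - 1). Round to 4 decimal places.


Compute 2^(1/10) = 1.0717734625
Subtract 1: 1.0717734625 - 1 = 0.0717734625
Multiply by n: 10 * 0.0717734625 = 0.7177346250
Round to 4 dp: 0.7177

0.7177


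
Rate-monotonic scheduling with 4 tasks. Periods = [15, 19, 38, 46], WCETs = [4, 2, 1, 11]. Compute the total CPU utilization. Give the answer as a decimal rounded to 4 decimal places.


Compute individual utilizations (exact fractions):
  Task 1: C/T = 4/15 (approx. 0.2667)
  Task 2: C/T = 2/19 (approx. 0.1053)
  Task 3: C/T = 1/38 (approx. 0.0263)
  Task 4: C/T = 11/46 (approx. 0.2391)
Total utilization U = 4/15 + 2/19 + 1/38 + 11/46 = 4178/6555
Rounded to 4 decimal places: U = 0.6374
RM (Liu & Layland) bound for 4 tasks = 0.756828; compare with U = 4178/6555 (approx. 0.637376)
U <= bound, so schedulable by RM sufficient condition.

0.6374


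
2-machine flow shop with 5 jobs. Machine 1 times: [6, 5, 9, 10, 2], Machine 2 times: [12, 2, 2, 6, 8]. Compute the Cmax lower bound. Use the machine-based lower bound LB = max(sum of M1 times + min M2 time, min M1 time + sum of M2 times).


LB1 = sum(M1 times) + min(M2 times) = 32 + 2 = 34
LB2 = min(M1 times) + sum(M2 times) = 2 + 30 = 32
Lower bound = max(LB1, LB2) = max(34, 32) = 34

34


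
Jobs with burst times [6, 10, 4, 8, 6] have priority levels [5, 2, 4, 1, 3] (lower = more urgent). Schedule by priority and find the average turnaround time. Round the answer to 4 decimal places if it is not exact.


Sort by priority (ascending = highest first):
Order: [(1, 8), (2, 10), (3, 6), (4, 4), (5, 6)]
Completion times:
  Priority 1, burst=8, C=8
  Priority 2, burst=10, C=18
  Priority 3, burst=6, C=24
  Priority 4, burst=4, C=28
  Priority 5, burst=6, C=34
Average turnaround = 112/5 = 22.4

22.4


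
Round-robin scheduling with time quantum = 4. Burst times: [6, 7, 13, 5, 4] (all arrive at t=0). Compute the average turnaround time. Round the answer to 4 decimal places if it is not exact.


Time quantum = 4
Execution trace:
  J1 runs 4 units, time = 4
  J2 runs 4 units, time = 8
  J3 runs 4 units, time = 12
  J4 runs 4 units, time = 16
  J5 runs 4 units, time = 20
  J1 runs 2 units, time = 22
  J2 runs 3 units, time = 25
  J3 runs 4 units, time = 29
  J4 runs 1 units, time = 30
  J3 runs 4 units, time = 34
  J3 runs 1 units, time = 35
Finish times: [22, 25, 35, 30, 20]
Average turnaround = 132/5 = 26.4

26.4


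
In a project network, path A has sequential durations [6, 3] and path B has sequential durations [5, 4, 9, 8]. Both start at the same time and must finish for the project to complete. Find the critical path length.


Path A total = 6 + 3 = 9
Path B total = 5 + 4 + 9 + 8 = 26
Critical path = longest path = max(9, 26) = 26

26


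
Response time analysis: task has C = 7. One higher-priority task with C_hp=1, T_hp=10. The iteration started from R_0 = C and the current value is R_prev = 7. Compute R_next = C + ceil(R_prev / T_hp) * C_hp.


R_next = C + ceil(R_prev / T_hp) * C_hp
ceil(7 / 10) = ceil(0.7) = 1
Interference = 1 * 1 = 1
R_next = 7 + 1 = 8

8


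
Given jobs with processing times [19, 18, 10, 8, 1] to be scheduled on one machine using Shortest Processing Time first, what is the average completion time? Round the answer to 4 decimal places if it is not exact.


Sort jobs by processing time (SPT order): [1, 8, 10, 18, 19]
Compute completion times sequentially:
  Job 1: processing = 1, completes at 1
  Job 2: processing = 8, completes at 9
  Job 3: processing = 10, completes at 19
  Job 4: processing = 18, completes at 37
  Job 5: processing = 19, completes at 56
Sum of completion times = 122
Average completion time = 122/5 = 24.4

24.4


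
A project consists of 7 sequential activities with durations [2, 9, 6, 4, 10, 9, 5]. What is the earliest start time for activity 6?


Activity 6 starts after activities 1 through 5 complete.
Predecessor durations: [2, 9, 6, 4, 10]
ES = 2 + 9 + 6 + 4 + 10 = 31

31


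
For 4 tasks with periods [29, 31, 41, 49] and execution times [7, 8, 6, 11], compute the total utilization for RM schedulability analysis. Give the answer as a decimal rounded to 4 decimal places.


Compute individual utilizations (exact fractions):
  Task 1: C/T = 7/29 (approx. 0.2414)
  Task 2: C/T = 8/31 (approx. 0.2581)
  Task 3: C/T = 6/41 (approx. 0.1463)
  Task 4: C/T = 11/49 (approx. 0.2245)
Total utilization U = 7/29 + 8/31 + 6/41 + 11/49 = 1571796/1806091
Rounded to 4 decimal places: U = 0.8703
RM (Liu & Layland) bound for 4 tasks = 0.756828; compare with U = 1571796/1806091 (approx. 0.870275)
bound < U <= 1, so the RM sufficient condition is not met (inconclusive; an exact test such as response-time analysis is needed).

0.8703


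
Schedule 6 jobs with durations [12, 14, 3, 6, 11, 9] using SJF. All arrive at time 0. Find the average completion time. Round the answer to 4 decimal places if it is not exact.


SJF order (ascending): [3, 6, 9, 11, 12, 14]
Completion times:
  Job 1: burst=3, C=3
  Job 2: burst=6, C=9
  Job 3: burst=9, C=18
  Job 4: burst=11, C=29
  Job 5: burst=12, C=41
  Job 6: burst=14, C=55
Average completion = 155/6 = 25.8333

25.8333


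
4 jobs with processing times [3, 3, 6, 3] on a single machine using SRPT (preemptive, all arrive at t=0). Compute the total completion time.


Since all jobs arrive at t=0, SRPT equals SPT ordering.
SPT order: [3, 3, 3, 6]
Completion times:
  Job 1: p=3, C=3
  Job 2: p=3, C=6
  Job 3: p=3, C=9
  Job 4: p=6, C=15
Total completion time = 3 + 6 + 9 + 15 = 33

33


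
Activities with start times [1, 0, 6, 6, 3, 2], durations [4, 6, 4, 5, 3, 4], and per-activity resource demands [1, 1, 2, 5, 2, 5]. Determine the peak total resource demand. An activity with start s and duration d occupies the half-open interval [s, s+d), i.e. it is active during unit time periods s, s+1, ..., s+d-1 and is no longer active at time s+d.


Each activity i is active on [start_i, start_i + duration_i).
Compute total resource usage per time slot:
  t=0: active resources = [1], total = 1
  t=1: active resources = [1, 1], total = 2
  t=2: active resources = [1, 1, 5], total = 7
  t=3: active resources = [1, 1, 2, 5], total = 9
  t=4: active resources = [1, 1, 2, 5], total = 9
  t=5: active resources = [1, 2, 5], total = 8
  t=6: active resources = [2, 5], total = 7
  t=7: active resources = [2, 5], total = 7
  t=8: active resources = [2, 5], total = 7
  t=9: active resources = [2, 5], total = 7
  t=10: active resources = [5], total = 5
Peak resource demand = 9

9


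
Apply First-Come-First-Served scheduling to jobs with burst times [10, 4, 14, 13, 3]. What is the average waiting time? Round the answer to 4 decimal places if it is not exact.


FCFS order (as given): [10, 4, 14, 13, 3]
Waiting times:
  Job 1: wait = 0
  Job 2: wait = 10
  Job 3: wait = 14
  Job 4: wait = 28
  Job 5: wait = 41
Sum of waiting times = 93
Average waiting time = 93/5 = 18.6

18.6


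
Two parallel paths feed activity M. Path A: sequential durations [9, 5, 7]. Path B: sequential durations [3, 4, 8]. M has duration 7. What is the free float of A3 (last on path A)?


ES(A3) = sum of predecessors on chain A = 14
EF(A3) = ES + duration = 14 + 7 = 21
Successor of A3 is M. ES(M) = max(sum(A), sum(B)) = max(21, 15) = 21
Free float = ES(successor) - EF(current) = 21 - 21 = 0

0


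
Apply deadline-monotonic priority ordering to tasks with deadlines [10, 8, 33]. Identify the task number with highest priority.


Sort tasks by relative deadline (ascending):
  Task 2: deadline = 8
  Task 1: deadline = 10
  Task 3: deadline = 33
Priority order (highest first): [2, 1, 3]
Highest priority task = 2

2


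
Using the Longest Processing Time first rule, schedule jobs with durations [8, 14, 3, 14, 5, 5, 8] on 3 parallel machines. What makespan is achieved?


Sort jobs in decreasing order (LPT): [14, 14, 8, 8, 5, 5, 3]
Assign each job to the least loaded machine:
  Machine 1: jobs [14, 5], load = 19
  Machine 2: jobs [14, 5], load = 19
  Machine 3: jobs [8, 8, 3], load = 19
Makespan = max load = 19

19


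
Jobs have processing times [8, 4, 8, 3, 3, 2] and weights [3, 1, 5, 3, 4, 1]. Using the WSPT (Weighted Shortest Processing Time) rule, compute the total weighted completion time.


Compute p/w ratios and sort ascending (WSPT): [(3, 4), (3, 3), (8, 5), (2, 1), (8, 3), (4, 1)]
Compute weighted completion times:
  Job (p=3,w=4): C=3, w*C=4*3=12
  Job (p=3,w=3): C=6, w*C=3*6=18
  Job (p=8,w=5): C=14, w*C=5*14=70
  Job (p=2,w=1): C=16, w*C=1*16=16
  Job (p=8,w=3): C=24, w*C=3*24=72
  Job (p=4,w=1): C=28, w*C=1*28=28
Total weighted completion time = 216

216


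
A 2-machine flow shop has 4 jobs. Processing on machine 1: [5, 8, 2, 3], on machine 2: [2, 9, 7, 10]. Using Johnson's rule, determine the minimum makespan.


Apply Johnson's rule:
  Group 1 (a <= b): [(3, 2, 7), (4, 3, 10), (2, 8, 9)]
  Group 2 (a > b): [(1, 5, 2)]
Optimal job order: [3, 4, 2, 1]
Schedule:
  Job 3: M1 done at 2, M2 done at 9
  Job 4: M1 done at 5, M2 done at 19
  Job 2: M1 done at 13, M2 done at 28
  Job 1: M1 done at 18, M2 done at 30
Makespan = 30

30


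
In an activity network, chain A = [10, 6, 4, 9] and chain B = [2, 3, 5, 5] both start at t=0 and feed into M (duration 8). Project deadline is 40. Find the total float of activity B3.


Forward pass: ES(B3) = sum of predecessors on chain B = 5
EF = ES + duration = 5 + 5 = 10
Backward pass: LF(M) = deadline = 40; LS(M) = 40 - 8 = 32
LF(B3) = LS(M) - sum(successors on chain B) = 32 - 5 = 27
LS = LF - duration = 27 - 5 = 22
Total float = LS - ES = 22 - 5 = 17

17


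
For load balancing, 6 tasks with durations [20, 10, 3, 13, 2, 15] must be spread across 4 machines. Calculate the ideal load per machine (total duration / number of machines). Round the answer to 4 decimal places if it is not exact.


Total processing time = 20 + 10 + 3 + 13 + 2 + 15 = 63
Number of machines = 4
Ideal balanced load = 63 / 4 = 15.75

15.75


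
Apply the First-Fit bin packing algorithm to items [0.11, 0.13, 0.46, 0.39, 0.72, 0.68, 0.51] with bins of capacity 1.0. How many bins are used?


Place items sequentially using First-Fit:
  Item 0.11 -> new Bin 1
  Item 0.13 -> Bin 1 (now 0.24)
  Item 0.46 -> Bin 1 (now 0.7)
  Item 0.39 -> new Bin 2
  Item 0.72 -> new Bin 3
  Item 0.68 -> new Bin 4
  Item 0.51 -> Bin 2 (now 0.9)
Total bins used = 4

4


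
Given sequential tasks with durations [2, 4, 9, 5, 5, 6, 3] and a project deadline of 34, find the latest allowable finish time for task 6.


LF(activity 6) = deadline - sum of successor durations
Successors: activities 7 through 7 with durations [3]
Sum of successor durations = 3
LF = 34 - 3 = 31

31


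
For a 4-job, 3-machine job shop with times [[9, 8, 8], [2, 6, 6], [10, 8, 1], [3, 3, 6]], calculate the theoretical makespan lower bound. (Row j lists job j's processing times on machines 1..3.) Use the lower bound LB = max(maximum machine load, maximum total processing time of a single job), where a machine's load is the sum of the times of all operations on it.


Machine loads:
  Machine 1: 9 + 2 + 10 + 3 = 24
  Machine 2: 8 + 6 + 8 + 3 = 25
  Machine 3: 8 + 6 + 1 + 6 = 21
Max machine load = 25
Job totals:
  Job 1: 25
  Job 2: 14
  Job 3: 19
  Job 4: 12
Max job total = 25
Lower bound = max(25, 25) = 25

25


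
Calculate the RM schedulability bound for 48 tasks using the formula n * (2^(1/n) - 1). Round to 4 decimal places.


Compute 2^(1/48) = 1.0145453349
Subtract 1: 1.0145453349 - 1 = 0.0145453349
Multiply by n: 48 * 0.0145453349 = 0.6981760752
Round to 4 dp: 0.6982

0.6982


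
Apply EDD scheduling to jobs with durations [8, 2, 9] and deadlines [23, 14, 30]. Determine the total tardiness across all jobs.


Sort by due date (EDD order): [(2, 14), (8, 23), (9, 30)]
Compute completion times and tardiness:
  Job 1: p=2, d=14, C=2, tardiness=max(0,2-14)=0
  Job 2: p=8, d=23, C=10, tardiness=max(0,10-23)=0
  Job 3: p=9, d=30, C=19, tardiness=max(0,19-30)=0
Total tardiness = 0

0


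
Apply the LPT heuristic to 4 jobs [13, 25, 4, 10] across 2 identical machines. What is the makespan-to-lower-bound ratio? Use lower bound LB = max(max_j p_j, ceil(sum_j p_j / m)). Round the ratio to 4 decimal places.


LPT order: [25, 13, 10, 4]
Machine loads after assignment: [25, 27]
LPT makespan = 27
Lower bound = max(max_job, ceil(total/2)) = max(25, 26) = 26
Ratio = 27 / 26 = 1.0385

1.0385


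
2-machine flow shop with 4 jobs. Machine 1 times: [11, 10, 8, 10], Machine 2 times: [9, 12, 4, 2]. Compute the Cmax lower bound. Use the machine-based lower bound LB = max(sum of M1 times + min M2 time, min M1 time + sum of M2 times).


LB1 = sum(M1 times) + min(M2 times) = 39 + 2 = 41
LB2 = min(M1 times) + sum(M2 times) = 8 + 27 = 35
Lower bound = max(LB1, LB2) = max(41, 35) = 41

41


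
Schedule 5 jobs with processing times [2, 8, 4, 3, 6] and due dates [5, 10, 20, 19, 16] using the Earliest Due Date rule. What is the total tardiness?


Sort by due date (EDD order): [(2, 5), (8, 10), (6, 16), (3, 19), (4, 20)]
Compute completion times and tardiness:
  Job 1: p=2, d=5, C=2, tardiness=max(0,2-5)=0
  Job 2: p=8, d=10, C=10, tardiness=max(0,10-10)=0
  Job 3: p=6, d=16, C=16, tardiness=max(0,16-16)=0
  Job 4: p=3, d=19, C=19, tardiness=max(0,19-19)=0
  Job 5: p=4, d=20, C=23, tardiness=max(0,23-20)=3
Total tardiness = 3

3


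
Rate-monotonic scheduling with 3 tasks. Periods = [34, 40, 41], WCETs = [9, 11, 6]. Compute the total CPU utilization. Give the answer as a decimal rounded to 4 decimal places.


Compute individual utilizations (exact fractions):
  Task 1: C/T = 9/34 (approx. 0.2647)
  Task 2: C/T = 11/40 (approx. 0.275)
  Task 3: C/T = 6/41 (approx. 0.1463)
Total utilization U = 9/34 + 11/40 + 6/41 = 19127/27880
Rounded to 4 decimal places: U = 0.6860
RM (Liu & Layland) bound for 3 tasks = 0.779763; compare with U = 19127/27880 (approx. 0.686047)
U <= bound, so schedulable by RM sufficient condition.

0.6860


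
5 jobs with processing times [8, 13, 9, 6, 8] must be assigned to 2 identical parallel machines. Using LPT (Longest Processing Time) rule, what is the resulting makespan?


Sort jobs in decreasing order (LPT): [13, 9, 8, 8, 6]
Assign each job to the least loaded machine:
  Machine 1: jobs [13, 8], load = 21
  Machine 2: jobs [9, 8, 6], load = 23
Makespan = max load = 23

23


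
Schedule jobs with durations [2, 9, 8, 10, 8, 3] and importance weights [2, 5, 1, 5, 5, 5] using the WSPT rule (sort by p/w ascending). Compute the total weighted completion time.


Compute p/w ratios and sort ascending (WSPT): [(3, 5), (2, 2), (8, 5), (9, 5), (10, 5), (8, 1)]
Compute weighted completion times:
  Job (p=3,w=5): C=3, w*C=5*3=15
  Job (p=2,w=2): C=5, w*C=2*5=10
  Job (p=8,w=5): C=13, w*C=5*13=65
  Job (p=9,w=5): C=22, w*C=5*22=110
  Job (p=10,w=5): C=32, w*C=5*32=160
  Job (p=8,w=1): C=40, w*C=1*40=40
Total weighted completion time = 400

400


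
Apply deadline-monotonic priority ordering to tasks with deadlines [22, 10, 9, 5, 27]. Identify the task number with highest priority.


Sort tasks by relative deadline (ascending):
  Task 4: deadline = 5
  Task 3: deadline = 9
  Task 2: deadline = 10
  Task 1: deadline = 22
  Task 5: deadline = 27
Priority order (highest first): [4, 3, 2, 1, 5]
Highest priority task = 4

4


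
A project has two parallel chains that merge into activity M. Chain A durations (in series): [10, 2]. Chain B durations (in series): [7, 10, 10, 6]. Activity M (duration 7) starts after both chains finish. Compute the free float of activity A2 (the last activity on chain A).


ES(A2) = sum of predecessors on chain A = 10
EF(A2) = ES + duration = 10 + 2 = 12
Successor of A2 is M. ES(M) = max(sum(A), sum(B)) = max(12, 33) = 33
Free float = ES(successor) - EF(current) = 33 - 12 = 21

21


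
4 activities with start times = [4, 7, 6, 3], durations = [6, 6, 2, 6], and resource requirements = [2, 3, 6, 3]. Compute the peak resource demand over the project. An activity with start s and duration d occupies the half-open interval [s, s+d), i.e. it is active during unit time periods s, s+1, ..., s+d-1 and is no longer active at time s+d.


Each activity i is active on [start_i, start_i + duration_i).
Compute total resource usage per time slot:
  t=0: active resources = [], total = 0
  t=1: active resources = [], total = 0
  t=2: active resources = [], total = 0
  t=3: active resources = [3], total = 3
  t=4: active resources = [2, 3], total = 5
  t=5: active resources = [2, 3], total = 5
  t=6: active resources = [2, 6, 3], total = 11
  t=7: active resources = [2, 3, 6, 3], total = 14
  t=8: active resources = [2, 3, 3], total = 8
  t=9: active resources = [2, 3], total = 5
  t=10: active resources = [3], total = 3
  t=11: active resources = [3], total = 3
  t=12: active resources = [3], total = 3
Peak resource demand = 14

14


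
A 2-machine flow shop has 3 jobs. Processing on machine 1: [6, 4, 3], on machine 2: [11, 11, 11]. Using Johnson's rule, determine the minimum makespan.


Apply Johnson's rule:
  Group 1 (a <= b): [(3, 3, 11), (2, 4, 11), (1, 6, 11)]
  Group 2 (a > b): []
Optimal job order: [3, 2, 1]
Schedule:
  Job 3: M1 done at 3, M2 done at 14
  Job 2: M1 done at 7, M2 done at 25
  Job 1: M1 done at 13, M2 done at 36
Makespan = 36

36


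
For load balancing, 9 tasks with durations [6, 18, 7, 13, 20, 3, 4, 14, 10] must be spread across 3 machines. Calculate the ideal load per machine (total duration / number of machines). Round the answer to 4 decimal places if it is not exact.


Total processing time = 6 + 18 + 7 + 13 + 20 + 3 + 4 + 14 + 10 = 95
Number of machines = 3
Ideal balanced load = 95 / 3 = 31.6667

31.6667


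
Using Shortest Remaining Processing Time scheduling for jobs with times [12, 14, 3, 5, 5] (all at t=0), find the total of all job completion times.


Since all jobs arrive at t=0, SRPT equals SPT ordering.
SPT order: [3, 5, 5, 12, 14]
Completion times:
  Job 1: p=3, C=3
  Job 2: p=5, C=8
  Job 3: p=5, C=13
  Job 4: p=12, C=25
  Job 5: p=14, C=39
Total completion time = 3 + 8 + 13 + 25 + 39 = 88

88


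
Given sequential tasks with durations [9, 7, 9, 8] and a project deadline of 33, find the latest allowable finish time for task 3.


LF(activity 3) = deadline - sum of successor durations
Successors: activities 4 through 4 with durations [8]
Sum of successor durations = 8
LF = 33 - 8 = 25

25


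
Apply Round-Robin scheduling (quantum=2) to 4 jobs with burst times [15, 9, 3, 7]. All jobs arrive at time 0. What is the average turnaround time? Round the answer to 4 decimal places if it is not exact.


Time quantum = 2
Execution trace:
  J1 runs 2 units, time = 2
  J2 runs 2 units, time = 4
  J3 runs 2 units, time = 6
  J4 runs 2 units, time = 8
  J1 runs 2 units, time = 10
  J2 runs 2 units, time = 12
  J3 runs 1 units, time = 13
  J4 runs 2 units, time = 15
  J1 runs 2 units, time = 17
  J2 runs 2 units, time = 19
  J4 runs 2 units, time = 21
  J1 runs 2 units, time = 23
  J2 runs 2 units, time = 25
  J4 runs 1 units, time = 26
  J1 runs 2 units, time = 28
  J2 runs 1 units, time = 29
  J1 runs 2 units, time = 31
  J1 runs 2 units, time = 33
  J1 runs 1 units, time = 34
Finish times: [34, 29, 13, 26]
Average turnaround = 102/4 = 25.5

25.5


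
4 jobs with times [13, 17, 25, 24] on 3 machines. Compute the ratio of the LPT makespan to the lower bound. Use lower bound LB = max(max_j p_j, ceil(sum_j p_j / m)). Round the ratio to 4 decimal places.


LPT order: [25, 24, 17, 13]
Machine loads after assignment: [25, 24, 30]
LPT makespan = 30
Lower bound = max(max_job, ceil(total/3)) = max(25, 27) = 27
Ratio = 30 / 27 = 1.1111

1.1111


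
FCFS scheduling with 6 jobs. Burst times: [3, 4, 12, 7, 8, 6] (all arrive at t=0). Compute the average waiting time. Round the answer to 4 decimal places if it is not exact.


FCFS order (as given): [3, 4, 12, 7, 8, 6]
Waiting times:
  Job 1: wait = 0
  Job 2: wait = 3
  Job 3: wait = 7
  Job 4: wait = 19
  Job 5: wait = 26
  Job 6: wait = 34
Sum of waiting times = 89
Average waiting time = 89/6 = 14.8333

14.8333


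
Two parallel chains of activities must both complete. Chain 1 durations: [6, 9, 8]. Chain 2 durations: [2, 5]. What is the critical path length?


Path A total = 6 + 9 + 8 = 23
Path B total = 2 + 5 = 7
Critical path = longest path = max(23, 7) = 23

23


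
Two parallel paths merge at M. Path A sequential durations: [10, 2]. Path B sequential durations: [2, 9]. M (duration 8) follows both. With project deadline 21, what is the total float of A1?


Forward pass: ES(A1) = sum of predecessors on chain A = 0
EF = ES + duration = 0 + 10 = 10
Backward pass: LF(M) = deadline = 21; LS(M) = 21 - 8 = 13
LF(A1) = LS(M) - sum(successors on chain A) = 13 - 2 = 11
LS = LF - duration = 11 - 10 = 1
Total float = LS - ES = 1 - 0 = 1

1


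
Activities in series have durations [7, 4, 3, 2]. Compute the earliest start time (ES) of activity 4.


Activity 4 starts after activities 1 through 3 complete.
Predecessor durations: [7, 4, 3]
ES = 7 + 4 + 3 = 14

14


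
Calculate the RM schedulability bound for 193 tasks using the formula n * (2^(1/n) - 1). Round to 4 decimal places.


Compute 2^(1/193) = 1.0035978931
Subtract 1: 1.0035978931 - 1 = 0.0035978931
Multiply by n: 193 * 0.0035978931 = 0.6943933683
Round to 4 dp: 0.6944

0.6944


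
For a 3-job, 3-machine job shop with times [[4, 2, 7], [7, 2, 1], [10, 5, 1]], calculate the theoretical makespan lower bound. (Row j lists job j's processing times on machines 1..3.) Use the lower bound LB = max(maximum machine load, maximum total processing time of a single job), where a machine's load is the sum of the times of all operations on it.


Machine loads:
  Machine 1: 4 + 7 + 10 = 21
  Machine 2: 2 + 2 + 5 = 9
  Machine 3: 7 + 1 + 1 = 9
Max machine load = 21
Job totals:
  Job 1: 13
  Job 2: 10
  Job 3: 16
Max job total = 16
Lower bound = max(21, 16) = 21

21


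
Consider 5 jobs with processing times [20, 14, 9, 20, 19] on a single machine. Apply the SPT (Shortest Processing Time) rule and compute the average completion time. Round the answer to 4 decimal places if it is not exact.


Sort jobs by processing time (SPT order): [9, 14, 19, 20, 20]
Compute completion times sequentially:
  Job 1: processing = 9, completes at 9
  Job 2: processing = 14, completes at 23
  Job 3: processing = 19, completes at 42
  Job 4: processing = 20, completes at 62
  Job 5: processing = 20, completes at 82
Sum of completion times = 218
Average completion time = 218/5 = 43.6

43.6


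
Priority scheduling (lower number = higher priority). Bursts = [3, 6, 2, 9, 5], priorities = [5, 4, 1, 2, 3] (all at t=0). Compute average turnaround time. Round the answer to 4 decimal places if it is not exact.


Sort by priority (ascending = highest first):
Order: [(1, 2), (2, 9), (3, 5), (4, 6), (5, 3)]
Completion times:
  Priority 1, burst=2, C=2
  Priority 2, burst=9, C=11
  Priority 3, burst=5, C=16
  Priority 4, burst=6, C=22
  Priority 5, burst=3, C=25
Average turnaround = 76/5 = 15.2

15.2


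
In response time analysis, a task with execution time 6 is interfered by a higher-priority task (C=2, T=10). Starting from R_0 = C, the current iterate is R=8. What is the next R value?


R_next = C + ceil(R_prev / T_hp) * C_hp
ceil(8 / 10) = ceil(0.8) = 1
Interference = 1 * 2 = 2
R_next = 6 + 2 = 8
R_next = R_prev, so the iteration has converged (response time = 8).

8


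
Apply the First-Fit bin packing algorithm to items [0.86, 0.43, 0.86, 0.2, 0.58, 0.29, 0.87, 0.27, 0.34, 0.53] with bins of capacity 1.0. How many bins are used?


Place items sequentially using First-Fit:
  Item 0.86 -> new Bin 1
  Item 0.43 -> new Bin 2
  Item 0.86 -> new Bin 3
  Item 0.2 -> Bin 2 (now 0.63)
  Item 0.58 -> new Bin 4
  Item 0.29 -> Bin 2 (now 0.92)
  Item 0.87 -> new Bin 5
  Item 0.27 -> Bin 4 (now 0.85)
  Item 0.34 -> new Bin 6
  Item 0.53 -> Bin 6 (now 0.87)
Total bins used = 6

6


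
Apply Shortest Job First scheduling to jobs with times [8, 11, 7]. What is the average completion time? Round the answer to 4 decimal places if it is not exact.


SJF order (ascending): [7, 8, 11]
Completion times:
  Job 1: burst=7, C=7
  Job 2: burst=8, C=15
  Job 3: burst=11, C=26
Average completion = 48/3 = 16.0

16.0


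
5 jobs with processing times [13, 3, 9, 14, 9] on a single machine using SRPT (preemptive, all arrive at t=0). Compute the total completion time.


Since all jobs arrive at t=0, SRPT equals SPT ordering.
SPT order: [3, 9, 9, 13, 14]
Completion times:
  Job 1: p=3, C=3
  Job 2: p=9, C=12
  Job 3: p=9, C=21
  Job 4: p=13, C=34
  Job 5: p=14, C=48
Total completion time = 3 + 12 + 21 + 34 + 48 = 118

118


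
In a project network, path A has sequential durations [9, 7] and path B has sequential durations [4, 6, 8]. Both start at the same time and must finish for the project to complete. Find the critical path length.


Path A total = 9 + 7 = 16
Path B total = 4 + 6 + 8 = 18
Critical path = longest path = max(16, 18) = 18

18


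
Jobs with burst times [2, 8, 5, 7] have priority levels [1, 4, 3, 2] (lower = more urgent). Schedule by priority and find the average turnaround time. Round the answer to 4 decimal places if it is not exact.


Sort by priority (ascending = highest first):
Order: [(1, 2), (2, 7), (3, 5), (4, 8)]
Completion times:
  Priority 1, burst=2, C=2
  Priority 2, burst=7, C=9
  Priority 3, burst=5, C=14
  Priority 4, burst=8, C=22
Average turnaround = 47/4 = 11.75

11.75


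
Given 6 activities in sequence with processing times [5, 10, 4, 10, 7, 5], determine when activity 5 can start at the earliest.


Activity 5 starts after activities 1 through 4 complete.
Predecessor durations: [5, 10, 4, 10]
ES = 5 + 10 + 4 + 10 = 29

29


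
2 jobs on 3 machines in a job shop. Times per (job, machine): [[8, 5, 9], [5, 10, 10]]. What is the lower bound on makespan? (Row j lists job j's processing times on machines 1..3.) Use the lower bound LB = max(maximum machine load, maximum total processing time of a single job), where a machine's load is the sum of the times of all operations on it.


Machine loads:
  Machine 1: 8 + 5 = 13
  Machine 2: 5 + 10 = 15
  Machine 3: 9 + 10 = 19
Max machine load = 19
Job totals:
  Job 1: 22
  Job 2: 25
Max job total = 25
Lower bound = max(19, 25) = 25

25


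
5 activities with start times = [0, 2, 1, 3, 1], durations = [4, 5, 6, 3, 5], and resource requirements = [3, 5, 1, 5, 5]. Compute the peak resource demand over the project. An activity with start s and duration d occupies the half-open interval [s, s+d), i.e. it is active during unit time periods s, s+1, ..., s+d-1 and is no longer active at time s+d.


Each activity i is active on [start_i, start_i + duration_i).
Compute total resource usage per time slot:
  t=0: active resources = [3], total = 3
  t=1: active resources = [3, 1, 5], total = 9
  t=2: active resources = [3, 5, 1, 5], total = 14
  t=3: active resources = [3, 5, 1, 5, 5], total = 19
  t=4: active resources = [5, 1, 5, 5], total = 16
  t=5: active resources = [5, 1, 5, 5], total = 16
  t=6: active resources = [5, 1], total = 6
Peak resource demand = 19

19


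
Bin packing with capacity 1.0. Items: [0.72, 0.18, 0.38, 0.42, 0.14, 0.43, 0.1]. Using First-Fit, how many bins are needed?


Place items sequentially using First-Fit:
  Item 0.72 -> new Bin 1
  Item 0.18 -> Bin 1 (now 0.9)
  Item 0.38 -> new Bin 2
  Item 0.42 -> Bin 2 (now 0.8)
  Item 0.14 -> Bin 2 (now 0.94)
  Item 0.43 -> new Bin 3
  Item 0.1 -> Bin 1 (now 1.0)
Total bins used = 3

3


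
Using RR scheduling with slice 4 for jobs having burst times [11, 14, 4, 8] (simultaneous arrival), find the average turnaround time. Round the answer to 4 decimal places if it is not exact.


Time quantum = 4
Execution trace:
  J1 runs 4 units, time = 4
  J2 runs 4 units, time = 8
  J3 runs 4 units, time = 12
  J4 runs 4 units, time = 16
  J1 runs 4 units, time = 20
  J2 runs 4 units, time = 24
  J4 runs 4 units, time = 28
  J1 runs 3 units, time = 31
  J2 runs 4 units, time = 35
  J2 runs 2 units, time = 37
Finish times: [31, 37, 12, 28]
Average turnaround = 108/4 = 27.0

27.0


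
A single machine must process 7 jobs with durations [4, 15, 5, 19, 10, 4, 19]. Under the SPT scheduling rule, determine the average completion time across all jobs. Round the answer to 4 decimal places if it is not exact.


Sort jobs by processing time (SPT order): [4, 4, 5, 10, 15, 19, 19]
Compute completion times sequentially:
  Job 1: processing = 4, completes at 4
  Job 2: processing = 4, completes at 8
  Job 3: processing = 5, completes at 13
  Job 4: processing = 10, completes at 23
  Job 5: processing = 15, completes at 38
  Job 6: processing = 19, completes at 57
  Job 7: processing = 19, completes at 76
Sum of completion times = 219
Average completion time = 219/7 = 31.2857

31.2857


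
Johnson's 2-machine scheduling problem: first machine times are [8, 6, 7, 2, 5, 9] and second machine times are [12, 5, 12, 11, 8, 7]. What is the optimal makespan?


Apply Johnson's rule:
  Group 1 (a <= b): [(4, 2, 11), (5, 5, 8), (3, 7, 12), (1, 8, 12)]
  Group 2 (a > b): [(6, 9, 7), (2, 6, 5)]
Optimal job order: [4, 5, 3, 1, 6, 2]
Schedule:
  Job 4: M1 done at 2, M2 done at 13
  Job 5: M1 done at 7, M2 done at 21
  Job 3: M1 done at 14, M2 done at 33
  Job 1: M1 done at 22, M2 done at 45
  Job 6: M1 done at 31, M2 done at 52
  Job 2: M1 done at 37, M2 done at 57
Makespan = 57

57


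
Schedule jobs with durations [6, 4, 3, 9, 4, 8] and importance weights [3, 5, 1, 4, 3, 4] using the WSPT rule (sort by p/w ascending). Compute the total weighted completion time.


Compute p/w ratios and sort ascending (WSPT): [(4, 5), (4, 3), (6, 3), (8, 4), (9, 4), (3, 1)]
Compute weighted completion times:
  Job (p=4,w=5): C=4, w*C=5*4=20
  Job (p=4,w=3): C=8, w*C=3*8=24
  Job (p=6,w=3): C=14, w*C=3*14=42
  Job (p=8,w=4): C=22, w*C=4*22=88
  Job (p=9,w=4): C=31, w*C=4*31=124
  Job (p=3,w=1): C=34, w*C=1*34=34
Total weighted completion time = 332

332


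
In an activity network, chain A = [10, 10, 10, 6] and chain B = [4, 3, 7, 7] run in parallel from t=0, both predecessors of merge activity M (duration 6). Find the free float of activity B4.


ES(B4) = sum of predecessors on chain B = 14
EF(B4) = ES + duration = 14 + 7 = 21
Successor of B4 is M. ES(M) = max(sum(A), sum(B)) = max(36, 21) = 36
Free float = ES(successor) - EF(current) = 36 - 21 = 15

15


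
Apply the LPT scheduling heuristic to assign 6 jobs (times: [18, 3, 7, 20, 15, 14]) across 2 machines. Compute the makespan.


Sort jobs in decreasing order (LPT): [20, 18, 15, 14, 7, 3]
Assign each job to the least loaded machine:
  Machine 1: jobs [20, 14, 3], load = 37
  Machine 2: jobs [18, 15, 7], load = 40
Makespan = max load = 40

40


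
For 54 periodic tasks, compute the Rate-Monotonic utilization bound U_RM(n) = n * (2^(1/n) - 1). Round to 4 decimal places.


Compute 2^(1/54) = 1.0129187947
Subtract 1: 1.0129187947 - 1 = 0.0129187947
Multiply by n: 54 * 0.0129187947 = 0.6976149138
Round to 4 dp: 0.6976

0.6976


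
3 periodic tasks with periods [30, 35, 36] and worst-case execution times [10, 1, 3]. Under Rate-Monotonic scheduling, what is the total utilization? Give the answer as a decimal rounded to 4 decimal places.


Compute individual utilizations (exact fractions):
  Task 1: C/T = 10/30 = 1/3 (approx. 0.3333)
  Task 2: C/T = 1/35 (approx. 0.0286)
  Task 3: C/T = 3/36 = 1/12 (approx. 0.0833)
Total utilization U = 1/3 + 1/35 + 1/12 = 187/420
Rounded to 4 decimal places: U = 0.4452
RM (Liu & Layland) bound for 3 tasks = 0.779763; compare with U = 187/420 (approx. 0.445238)
U <= bound, so schedulable by RM sufficient condition.

0.4452


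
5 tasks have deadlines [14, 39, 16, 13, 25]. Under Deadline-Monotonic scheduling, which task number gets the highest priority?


Sort tasks by relative deadline (ascending):
  Task 4: deadline = 13
  Task 1: deadline = 14
  Task 3: deadline = 16
  Task 5: deadline = 25
  Task 2: deadline = 39
Priority order (highest first): [4, 1, 3, 5, 2]
Highest priority task = 4

4


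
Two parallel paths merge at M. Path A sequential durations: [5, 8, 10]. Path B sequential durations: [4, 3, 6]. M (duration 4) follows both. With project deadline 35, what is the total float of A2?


Forward pass: ES(A2) = sum of predecessors on chain A = 5
EF = ES + duration = 5 + 8 = 13
Backward pass: LF(M) = deadline = 35; LS(M) = 35 - 4 = 31
LF(A2) = LS(M) - sum(successors on chain A) = 31 - 10 = 21
LS = LF - duration = 21 - 8 = 13
Total float = LS - ES = 13 - 5 = 8

8


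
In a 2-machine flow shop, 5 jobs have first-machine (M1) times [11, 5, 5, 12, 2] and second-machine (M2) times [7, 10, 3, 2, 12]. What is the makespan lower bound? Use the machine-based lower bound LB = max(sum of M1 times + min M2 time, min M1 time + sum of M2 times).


LB1 = sum(M1 times) + min(M2 times) = 35 + 2 = 37
LB2 = min(M1 times) + sum(M2 times) = 2 + 34 = 36
Lower bound = max(LB1, LB2) = max(37, 36) = 37

37


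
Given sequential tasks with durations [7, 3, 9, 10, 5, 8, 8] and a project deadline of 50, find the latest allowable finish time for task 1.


LF(activity 1) = deadline - sum of successor durations
Successors: activities 2 through 7 with durations [3, 9, 10, 5, 8, 8]
Sum of successor durations = 43
LF = 50 - 43 = 7

7


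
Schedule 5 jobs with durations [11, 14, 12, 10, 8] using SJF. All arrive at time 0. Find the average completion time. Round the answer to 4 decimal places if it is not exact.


SJF order (ascending): [8, 10, 11, 12, 14]
Completion times:
  Job 1: burst=8, C=8
  Job 2: burst=10, C=18
  Job 3: burst=11, C=29
  Job 4: burst=12, C=41
  Job 5: burst=14, C=55
Average completion = 151/5 = 30.2

30.2


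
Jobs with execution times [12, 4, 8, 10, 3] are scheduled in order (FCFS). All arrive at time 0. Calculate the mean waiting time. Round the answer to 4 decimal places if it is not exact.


FCFS order (as given): [12, 4, 8, 10, 3]
Waiting times:
  Job 1: wait = 0
  Job 2: wait = 12
  Job 3: wait = 16
  Job 4: wait = 24
  Job 5: wait = 34
Sum of waiting times = 86
Average waiting time = 86/5 = 17.2

17.2


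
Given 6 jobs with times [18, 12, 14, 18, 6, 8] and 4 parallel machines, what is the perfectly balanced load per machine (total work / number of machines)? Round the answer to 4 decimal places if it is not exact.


Total processing time = 18 + 12 + 14 + 18 + 6 + 8 = 76
Number of machines = 4
Ideal balanced load = 76 / 4 = 19.0

19.0


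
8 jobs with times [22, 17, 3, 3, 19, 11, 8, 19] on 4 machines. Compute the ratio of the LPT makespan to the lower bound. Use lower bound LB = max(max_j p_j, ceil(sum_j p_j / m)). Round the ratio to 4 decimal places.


LPT order: [22, 19, 19, 17, 11, 8, 3, 3]
Machine loads after assignment: [25, 27, 22, 28]
LPT makespan = 28
Lower bound = max(max_job, ceil(total/4)) = max(22, 26) = 26
Ratio = 28 / 26 = 1.0769

1.0769


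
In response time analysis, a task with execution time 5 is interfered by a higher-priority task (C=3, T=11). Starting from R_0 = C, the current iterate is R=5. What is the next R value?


R_next = C + ceil(R_prev / T_hp) * C_hp
ceil(5 / 11) = ceil(0.4545) = 1
Interference = 1 * 3 = 3
R_next = 5 + 3 = 8

8
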